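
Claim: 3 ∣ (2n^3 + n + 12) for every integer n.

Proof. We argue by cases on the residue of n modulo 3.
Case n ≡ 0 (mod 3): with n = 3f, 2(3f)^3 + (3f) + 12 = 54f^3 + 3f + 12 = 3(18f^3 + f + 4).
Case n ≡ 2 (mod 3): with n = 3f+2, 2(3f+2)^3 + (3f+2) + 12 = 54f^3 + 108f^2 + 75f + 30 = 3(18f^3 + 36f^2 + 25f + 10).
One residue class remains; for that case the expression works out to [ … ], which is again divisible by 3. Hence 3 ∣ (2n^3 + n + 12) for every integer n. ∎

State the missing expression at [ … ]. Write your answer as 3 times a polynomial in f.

3(18f^3 + 18f^2 + 7f + 5)

The residues treated are {0, 2}, so the missing case is n ≡ 1 (mod 3); write n = 3f+1.
Then 2(3f+1)^3 + (3f+1) + 12 = 54f^3 + 54f^2 + 21f + 15 = 3(18f^3 + 18f^2 + 7f + 5).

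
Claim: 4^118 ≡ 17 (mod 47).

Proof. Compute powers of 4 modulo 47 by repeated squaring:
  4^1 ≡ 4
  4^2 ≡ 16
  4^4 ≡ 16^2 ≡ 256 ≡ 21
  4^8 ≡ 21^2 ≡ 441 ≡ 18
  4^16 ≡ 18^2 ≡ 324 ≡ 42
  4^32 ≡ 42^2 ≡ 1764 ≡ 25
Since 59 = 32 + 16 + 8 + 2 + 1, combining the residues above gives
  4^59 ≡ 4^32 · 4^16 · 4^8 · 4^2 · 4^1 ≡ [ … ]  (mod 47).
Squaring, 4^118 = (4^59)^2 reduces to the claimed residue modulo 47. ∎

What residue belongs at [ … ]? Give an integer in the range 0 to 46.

Multiply the listed residues: 25 · 42 · 18 · 16 · 4 = 1050 → 18900 → 302400 → 1209600.
Reducing modulo 47: 1209600 = 25736·47 + 8, so 4^59 ≡ 8.

8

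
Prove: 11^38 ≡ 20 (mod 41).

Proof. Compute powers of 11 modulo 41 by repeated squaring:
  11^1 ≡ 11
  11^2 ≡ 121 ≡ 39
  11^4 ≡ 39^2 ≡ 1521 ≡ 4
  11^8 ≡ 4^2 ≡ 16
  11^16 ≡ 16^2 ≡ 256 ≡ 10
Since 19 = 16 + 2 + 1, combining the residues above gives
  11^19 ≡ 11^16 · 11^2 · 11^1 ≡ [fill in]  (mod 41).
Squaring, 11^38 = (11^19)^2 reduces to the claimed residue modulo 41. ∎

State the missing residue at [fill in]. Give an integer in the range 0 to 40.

Multiply the listed residues: 10 · 39 · 11 = 390 → 4290.
Reducing modulo 41: 4290 = 104·41 + 26, so 11^19 ≡ 26.

26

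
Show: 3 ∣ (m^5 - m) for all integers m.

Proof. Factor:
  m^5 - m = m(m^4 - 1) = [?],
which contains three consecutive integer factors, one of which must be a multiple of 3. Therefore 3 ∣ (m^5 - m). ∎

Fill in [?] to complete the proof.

(m - 1)m(m + 1)(m^2 + 1)

m^4 - 1 = (m^2 - 1)(m^2 + 1), and m^2 - 1 = (m-1)(m+1).
So m(m^4 - 1) = (m - 1)m(m + 1)(m^2 + 1).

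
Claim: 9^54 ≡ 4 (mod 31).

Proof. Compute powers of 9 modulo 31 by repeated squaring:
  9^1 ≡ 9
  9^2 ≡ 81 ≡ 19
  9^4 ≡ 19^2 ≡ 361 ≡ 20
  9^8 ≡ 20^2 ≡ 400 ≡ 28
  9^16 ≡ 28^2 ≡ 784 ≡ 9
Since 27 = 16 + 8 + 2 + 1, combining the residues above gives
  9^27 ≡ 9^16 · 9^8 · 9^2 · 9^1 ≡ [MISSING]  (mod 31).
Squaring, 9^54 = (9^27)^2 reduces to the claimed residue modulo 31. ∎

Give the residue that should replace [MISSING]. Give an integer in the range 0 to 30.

2

Multiply the listed residues: 9 · 28 · 19 · 9 = 252 → 4788 → 43092.
Reducing modulo 31: 43092 = 1390·31 + 2, so 9^27 ≡ 2.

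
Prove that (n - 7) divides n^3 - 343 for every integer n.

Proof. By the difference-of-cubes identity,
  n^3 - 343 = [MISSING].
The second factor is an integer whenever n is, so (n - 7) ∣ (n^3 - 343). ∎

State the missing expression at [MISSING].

(n - 7)(n^2 + 7n + 49)

a^3 - b^3 = (a - b)(a^2 + ab + b^2). With a = n, b = 7:
n^3 - 343 = (n - 7)(n^2 + 7n + 49).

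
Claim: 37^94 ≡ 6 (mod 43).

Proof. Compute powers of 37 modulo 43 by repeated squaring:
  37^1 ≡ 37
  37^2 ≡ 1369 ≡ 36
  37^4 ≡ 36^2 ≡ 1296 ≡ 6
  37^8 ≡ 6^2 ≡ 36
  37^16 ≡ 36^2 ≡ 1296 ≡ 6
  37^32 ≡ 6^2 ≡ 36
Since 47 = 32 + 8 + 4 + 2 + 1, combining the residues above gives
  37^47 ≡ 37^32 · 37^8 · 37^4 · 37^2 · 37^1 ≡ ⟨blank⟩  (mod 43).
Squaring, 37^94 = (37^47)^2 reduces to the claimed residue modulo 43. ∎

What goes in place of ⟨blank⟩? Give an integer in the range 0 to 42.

Multiply the listed residues: 36 · 36 · 6 · 36 · 37 = 1296 → 7776 → 279936 → 10357632.
Reducing modulo 43: 10357632 = 240875·43 + 7, so 37^47 ≡ 7.

7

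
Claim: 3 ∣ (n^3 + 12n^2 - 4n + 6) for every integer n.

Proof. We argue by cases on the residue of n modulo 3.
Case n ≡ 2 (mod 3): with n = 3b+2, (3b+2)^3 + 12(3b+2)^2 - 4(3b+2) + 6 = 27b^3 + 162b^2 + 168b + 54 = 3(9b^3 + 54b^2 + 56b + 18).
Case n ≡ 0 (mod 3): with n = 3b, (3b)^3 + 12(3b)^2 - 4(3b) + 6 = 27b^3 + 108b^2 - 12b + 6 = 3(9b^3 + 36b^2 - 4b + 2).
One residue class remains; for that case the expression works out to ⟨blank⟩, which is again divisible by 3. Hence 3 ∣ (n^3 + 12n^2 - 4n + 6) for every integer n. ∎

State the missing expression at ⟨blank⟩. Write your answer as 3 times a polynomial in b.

Only n ≡ 1 (mod 3) is unaccounted for. Put n = 3b+1:
(3b+1)^3 + 12(3b+1)^2 - 4(3b+1) + 6 expands to 27b^3 + 135b^2 + 69b + 15,
and factoring out 3 leaves 3(9b^3 + 45b^2 + 23b + 5).

3(9b^3 + 45b^2 + 23b + 5)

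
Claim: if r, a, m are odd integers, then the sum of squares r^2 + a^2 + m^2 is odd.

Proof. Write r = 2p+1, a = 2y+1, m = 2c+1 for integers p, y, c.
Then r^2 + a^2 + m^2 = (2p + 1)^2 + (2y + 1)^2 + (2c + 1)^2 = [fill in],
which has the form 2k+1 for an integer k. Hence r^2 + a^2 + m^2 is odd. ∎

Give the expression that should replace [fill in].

(2p + 1)^2 + (2y + 1)^2 + (2c + 1)^2 = 4c^2 + 4c + 4p^2 + 4p + 4y^2 + 4y + 3
= 2(2c^2 + 2c + 2p^2 + 2p + 2y^2 + 2y + 1) + 1.
Since 2c^2 + 2c + 2p^2 + 2p + 2y^2 + 2y + 1 is an integer, the sum of squares is of the form 2k+1 for an integer k.

2(2c^2 + 2c + 2p^2 + 2p + 2y^2 + 2y + 1) + 1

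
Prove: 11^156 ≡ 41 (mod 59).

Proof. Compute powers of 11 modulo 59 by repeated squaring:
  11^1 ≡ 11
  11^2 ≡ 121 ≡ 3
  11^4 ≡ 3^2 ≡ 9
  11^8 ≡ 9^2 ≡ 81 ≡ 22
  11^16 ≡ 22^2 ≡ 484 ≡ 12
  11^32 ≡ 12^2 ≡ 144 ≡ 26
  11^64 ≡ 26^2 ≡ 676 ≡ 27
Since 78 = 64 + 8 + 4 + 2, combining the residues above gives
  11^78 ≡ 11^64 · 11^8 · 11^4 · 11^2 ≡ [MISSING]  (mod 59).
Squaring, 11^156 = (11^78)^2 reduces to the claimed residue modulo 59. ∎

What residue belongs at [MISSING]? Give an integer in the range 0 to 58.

49

11^64 · 11^8 · 11^4 · 11^2 ≡ 27 · 22 · 9 · 3 = 16038.
16038 mod 59 = 49, so 11^78 ≡ 49 (mod 59).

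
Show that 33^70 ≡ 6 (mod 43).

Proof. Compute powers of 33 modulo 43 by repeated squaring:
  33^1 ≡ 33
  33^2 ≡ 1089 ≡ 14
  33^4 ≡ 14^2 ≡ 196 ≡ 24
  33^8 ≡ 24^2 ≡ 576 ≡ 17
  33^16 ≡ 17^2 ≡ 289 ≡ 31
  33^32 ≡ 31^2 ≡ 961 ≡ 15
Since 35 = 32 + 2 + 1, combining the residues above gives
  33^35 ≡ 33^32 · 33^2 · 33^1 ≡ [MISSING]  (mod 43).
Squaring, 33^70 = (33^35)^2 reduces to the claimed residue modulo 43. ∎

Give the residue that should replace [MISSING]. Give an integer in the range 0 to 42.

7

33^32 · 33^2 · 33^1 ≡ 15 · 14 · 33 = 6930.
6930 mod 43 = 7, so 33^35 ≡ 7 (mod 43).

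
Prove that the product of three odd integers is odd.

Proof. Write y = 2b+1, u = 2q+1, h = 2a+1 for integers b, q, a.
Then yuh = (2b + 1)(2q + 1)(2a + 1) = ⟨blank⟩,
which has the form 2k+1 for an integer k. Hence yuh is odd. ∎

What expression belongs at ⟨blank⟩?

2(4abq + 2ab + 2aq + a + 2bq + b + q) + 1

(2b + 1)(2q + 1)(2a + 1) = 8abq + 4ab + 4aq + 2a + 4bq + 2b + 2q + 1
= 2(4abq + 2ab + 2aq + a + 2bq + b + q) + 1.
Since 4abq + 2ab + 2aq + a + 2bq + b + q is an integer, the product is of the form 2k+1 for an integer k.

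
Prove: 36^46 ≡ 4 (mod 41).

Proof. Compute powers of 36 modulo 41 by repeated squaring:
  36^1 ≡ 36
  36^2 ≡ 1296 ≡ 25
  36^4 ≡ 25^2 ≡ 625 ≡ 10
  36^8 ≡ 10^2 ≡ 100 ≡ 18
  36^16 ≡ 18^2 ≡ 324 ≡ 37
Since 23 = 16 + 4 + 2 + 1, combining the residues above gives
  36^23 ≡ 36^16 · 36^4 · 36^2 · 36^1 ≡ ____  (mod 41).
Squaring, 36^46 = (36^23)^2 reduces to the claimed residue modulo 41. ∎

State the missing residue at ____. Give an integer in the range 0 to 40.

39

36^16 · 36^4 · 36^2 · 36^1 ≡ 37 · 10 · 25 · 36 = 333000.
333000 mod 41 = 39, so 36^23 ≡ 39 (mod 41).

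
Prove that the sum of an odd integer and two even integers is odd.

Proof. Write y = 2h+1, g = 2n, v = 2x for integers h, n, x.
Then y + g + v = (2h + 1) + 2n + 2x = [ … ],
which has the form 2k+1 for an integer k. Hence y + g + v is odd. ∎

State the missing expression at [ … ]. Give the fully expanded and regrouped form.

2(h + n + x) + 1

(2h + 1) + 2n + 2x = 2h + 2n + 2x + 1
= 2(h + n + x) + 1.
Since h + n + x is an integer, the sum is of the form 2k+1 for an integer k.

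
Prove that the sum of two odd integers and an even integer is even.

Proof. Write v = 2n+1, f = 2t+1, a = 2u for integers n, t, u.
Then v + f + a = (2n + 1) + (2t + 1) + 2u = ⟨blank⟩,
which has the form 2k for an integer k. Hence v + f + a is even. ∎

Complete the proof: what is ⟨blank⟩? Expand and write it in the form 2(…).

2(n + t + u + 1)

Expanding: (2n + 1) + (2t + 1) + 2u = 2n + 2t + 2u + 2.
Every term is even; pulling out the factor of 2 gives 2(n + t + u + 1).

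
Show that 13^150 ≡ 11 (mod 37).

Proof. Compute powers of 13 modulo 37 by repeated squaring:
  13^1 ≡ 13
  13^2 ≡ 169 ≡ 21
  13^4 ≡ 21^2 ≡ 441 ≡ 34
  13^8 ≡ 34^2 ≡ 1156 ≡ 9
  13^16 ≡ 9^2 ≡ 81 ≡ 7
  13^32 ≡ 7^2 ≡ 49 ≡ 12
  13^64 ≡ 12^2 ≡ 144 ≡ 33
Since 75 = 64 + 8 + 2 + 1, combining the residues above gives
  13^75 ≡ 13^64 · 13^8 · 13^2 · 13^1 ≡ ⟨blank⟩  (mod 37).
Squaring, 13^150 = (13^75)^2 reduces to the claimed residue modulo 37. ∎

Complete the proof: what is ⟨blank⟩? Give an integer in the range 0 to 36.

13^64 · 13^8 · 13^2 · 13^1 ≡ 33 · 9 · 21 · 13 = 81081.
81081 mod 37 = 14, so 13^75 ≡ 14 (mod 37).

14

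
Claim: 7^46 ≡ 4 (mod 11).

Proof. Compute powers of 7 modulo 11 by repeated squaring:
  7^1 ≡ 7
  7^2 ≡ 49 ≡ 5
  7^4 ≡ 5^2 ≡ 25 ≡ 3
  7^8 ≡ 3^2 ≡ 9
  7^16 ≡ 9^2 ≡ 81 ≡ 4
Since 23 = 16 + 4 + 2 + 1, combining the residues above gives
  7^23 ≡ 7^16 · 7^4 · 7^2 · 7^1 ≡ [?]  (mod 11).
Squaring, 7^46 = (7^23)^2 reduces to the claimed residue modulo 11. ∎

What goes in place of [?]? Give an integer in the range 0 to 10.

7^16 · 7^4 · 7^2 · 7^1 ≡ 4 · 3 · 5 · 7 = 420.
420 mod 11 = 2, so 7^23 ≡ 2 (mod 11).

2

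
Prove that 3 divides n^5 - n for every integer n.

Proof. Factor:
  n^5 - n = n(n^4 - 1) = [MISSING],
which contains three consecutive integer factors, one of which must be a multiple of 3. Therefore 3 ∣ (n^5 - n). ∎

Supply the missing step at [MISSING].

(n - 1)n(n + 1)(n^2 + 1)

n^4 - 1 = (n^2 - 1)(n^2 + 1), and n^2 - 1 = (n-1)(n+1).
So n(n^4 - 1) = (n - 1)n(n + 1)(n^2 + 1).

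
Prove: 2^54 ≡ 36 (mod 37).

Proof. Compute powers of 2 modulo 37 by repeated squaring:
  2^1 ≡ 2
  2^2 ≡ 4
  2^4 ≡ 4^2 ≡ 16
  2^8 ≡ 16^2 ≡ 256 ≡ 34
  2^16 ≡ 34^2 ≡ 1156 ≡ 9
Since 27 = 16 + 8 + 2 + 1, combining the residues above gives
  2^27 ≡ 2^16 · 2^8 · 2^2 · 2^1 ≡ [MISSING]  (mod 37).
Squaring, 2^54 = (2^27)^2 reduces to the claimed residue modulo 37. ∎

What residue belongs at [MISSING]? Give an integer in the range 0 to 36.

Multiply the listed residues: 9 · 34 · 4 · 2 = 306 → 1224 → 2448.
Reducing modulo 37: 2448 = 66·37 + 6, so 2^27 ≡ 6.

6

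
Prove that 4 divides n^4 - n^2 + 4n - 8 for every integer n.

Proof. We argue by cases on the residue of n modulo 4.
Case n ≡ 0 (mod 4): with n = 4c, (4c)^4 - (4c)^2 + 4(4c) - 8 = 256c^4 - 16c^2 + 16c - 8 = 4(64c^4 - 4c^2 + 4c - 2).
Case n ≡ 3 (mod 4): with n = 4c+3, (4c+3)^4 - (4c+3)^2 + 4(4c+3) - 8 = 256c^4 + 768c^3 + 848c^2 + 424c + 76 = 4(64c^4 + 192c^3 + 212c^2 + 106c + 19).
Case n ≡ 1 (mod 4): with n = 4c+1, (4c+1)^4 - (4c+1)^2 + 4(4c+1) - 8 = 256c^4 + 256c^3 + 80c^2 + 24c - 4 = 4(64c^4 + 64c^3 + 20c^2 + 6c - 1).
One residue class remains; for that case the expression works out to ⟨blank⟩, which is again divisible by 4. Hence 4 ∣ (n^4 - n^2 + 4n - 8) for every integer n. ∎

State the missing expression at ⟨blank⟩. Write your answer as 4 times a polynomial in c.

4(64c^4 + 128c^3 + 92c^2 + 32c + 3)

Only n ≡ 2 (mod 4) is unaccounted for. Put n = 4c+2:
(4c+2)^4 - (4c+2)^2 + 4(4c+2) - 8 expands to 256c^4 + 512c^3 + 368c^2 + 128c + 12,
and factoring out 4 leaves 4(64c^4 + 128c^3 + 92c^2 + 32c + 3).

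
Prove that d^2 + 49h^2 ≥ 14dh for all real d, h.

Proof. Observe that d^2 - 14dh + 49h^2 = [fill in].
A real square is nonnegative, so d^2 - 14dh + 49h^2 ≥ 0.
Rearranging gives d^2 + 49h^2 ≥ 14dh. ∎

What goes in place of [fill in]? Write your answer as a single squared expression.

(d - 7h)^2

The leading and trailing coefficients are 1^2 and 7^2, and 14 = 2·1·7, so the trinomial is (d - 7h)^2.
Hence d^2 - 14dh + 49h^2 ≥ 0.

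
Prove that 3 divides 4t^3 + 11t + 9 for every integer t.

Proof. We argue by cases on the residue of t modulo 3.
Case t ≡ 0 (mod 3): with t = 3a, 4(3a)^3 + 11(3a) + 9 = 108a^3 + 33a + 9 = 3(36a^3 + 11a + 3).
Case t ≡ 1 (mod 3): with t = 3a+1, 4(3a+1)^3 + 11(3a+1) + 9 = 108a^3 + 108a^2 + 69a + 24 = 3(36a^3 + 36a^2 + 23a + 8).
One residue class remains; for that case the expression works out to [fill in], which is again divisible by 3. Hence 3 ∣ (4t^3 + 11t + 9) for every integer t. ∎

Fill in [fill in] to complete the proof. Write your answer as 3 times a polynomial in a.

3(36a^3 + 72a^2 + 59a + 21)

The residues treated are {0, 1}, so the missing case is t ≡ 2 (mod 3); write t = 3a+2.
Then 4(3a+2)^3 + 11(3a+2) + 9 = 108a^3 + 216a^2 + 177a + 63 = 3(36a^3 + 72a^2 + 59a + 21).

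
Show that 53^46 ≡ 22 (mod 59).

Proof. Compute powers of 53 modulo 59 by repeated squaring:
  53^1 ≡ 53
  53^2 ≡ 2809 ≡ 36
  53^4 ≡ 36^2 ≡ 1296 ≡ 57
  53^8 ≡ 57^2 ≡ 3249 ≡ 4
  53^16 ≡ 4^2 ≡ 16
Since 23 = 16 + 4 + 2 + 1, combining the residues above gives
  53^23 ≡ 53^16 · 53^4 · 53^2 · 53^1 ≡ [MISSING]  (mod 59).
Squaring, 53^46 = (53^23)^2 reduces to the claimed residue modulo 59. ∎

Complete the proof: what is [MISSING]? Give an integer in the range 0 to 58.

53^16 · 53^4 · 53^2 · 53^1 ≡ 16 · 57 · 36 · 53 = 1740096.
1740096 mod 59 = 9, so 53^23 ≡ 9 (mod 59).

9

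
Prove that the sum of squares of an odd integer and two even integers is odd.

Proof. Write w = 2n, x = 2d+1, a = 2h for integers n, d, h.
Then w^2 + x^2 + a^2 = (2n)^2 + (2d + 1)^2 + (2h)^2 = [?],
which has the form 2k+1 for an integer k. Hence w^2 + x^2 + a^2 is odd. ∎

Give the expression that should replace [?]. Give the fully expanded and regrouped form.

2(2d^2 + 2d + 2h^2 + 2n^2) + 1

(2n)^2 + (2d + 1)^2 + (2h)^2 = 4d^2 + 4d + 4h^2 + 4n^2 + 1
= 2(2d^2 + 2d + 2h^2 + 2n^2) + 1.
Since 2d^2 + 2d + 2h^2 + 2n^2 is an integer, the sum of squares is of the form 2k+1 for an integer k.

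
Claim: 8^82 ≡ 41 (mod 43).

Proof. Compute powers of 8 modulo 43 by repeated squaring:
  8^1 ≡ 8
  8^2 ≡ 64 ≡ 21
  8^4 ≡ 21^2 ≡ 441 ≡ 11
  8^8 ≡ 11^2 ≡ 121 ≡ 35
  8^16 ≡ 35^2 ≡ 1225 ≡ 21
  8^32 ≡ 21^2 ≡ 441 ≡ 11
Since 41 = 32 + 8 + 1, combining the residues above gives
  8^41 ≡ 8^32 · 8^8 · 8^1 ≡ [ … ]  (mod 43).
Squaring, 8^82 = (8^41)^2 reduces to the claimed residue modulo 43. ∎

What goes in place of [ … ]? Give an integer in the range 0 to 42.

8^32 · 8^8 · 8^1 ≡ 11 · 35 · 8 = 3080.
3080 mod 43 = 27, so 8^41 ≡ 27 (mod 43).

27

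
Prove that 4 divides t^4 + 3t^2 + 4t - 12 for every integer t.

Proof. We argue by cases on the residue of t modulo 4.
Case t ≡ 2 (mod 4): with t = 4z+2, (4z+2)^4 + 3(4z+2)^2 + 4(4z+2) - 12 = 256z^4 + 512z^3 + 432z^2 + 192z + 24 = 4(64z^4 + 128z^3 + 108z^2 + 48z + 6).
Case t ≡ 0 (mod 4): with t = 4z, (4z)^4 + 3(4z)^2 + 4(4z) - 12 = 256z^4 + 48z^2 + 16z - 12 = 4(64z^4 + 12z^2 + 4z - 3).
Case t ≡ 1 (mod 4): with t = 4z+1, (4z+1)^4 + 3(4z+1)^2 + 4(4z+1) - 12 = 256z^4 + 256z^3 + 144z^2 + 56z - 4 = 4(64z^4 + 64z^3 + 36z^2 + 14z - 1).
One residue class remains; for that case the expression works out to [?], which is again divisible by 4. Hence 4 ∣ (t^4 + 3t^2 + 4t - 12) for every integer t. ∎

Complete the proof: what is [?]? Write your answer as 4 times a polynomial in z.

Only t ≡ 3 (mod 4) is unaccounted for. Put t = 4z+3:
(4z+3)^4 + 3(4z+3)^2 + 4(4z+3) - 12 expands to 256z^4 + 768z^3 + 912z^2 + 520z + 108,
and factoring out 4 leaves 4(64z^4 + 192z^3 + 228z^2 + 130z + 27).

4(64z^4 + 192z^3 + 228z^2 + 130z + 27)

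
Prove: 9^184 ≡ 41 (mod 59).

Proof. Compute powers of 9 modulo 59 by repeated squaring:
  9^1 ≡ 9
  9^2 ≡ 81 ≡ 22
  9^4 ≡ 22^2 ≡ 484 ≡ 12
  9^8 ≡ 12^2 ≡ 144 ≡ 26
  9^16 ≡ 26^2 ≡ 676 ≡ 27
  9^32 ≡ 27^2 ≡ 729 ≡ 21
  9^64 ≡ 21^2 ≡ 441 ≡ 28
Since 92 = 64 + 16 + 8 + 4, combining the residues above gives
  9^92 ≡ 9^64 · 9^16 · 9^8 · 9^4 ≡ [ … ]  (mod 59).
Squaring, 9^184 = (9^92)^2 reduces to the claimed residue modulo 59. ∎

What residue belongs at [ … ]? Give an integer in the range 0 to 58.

Multiply the listed residues: 28 · 27 · 26 · 12 = 756 → 19656 → 235872.
Reducing modulo 59: 235872 = 3997·59 + 49, so 9^92 ≡ 49.

49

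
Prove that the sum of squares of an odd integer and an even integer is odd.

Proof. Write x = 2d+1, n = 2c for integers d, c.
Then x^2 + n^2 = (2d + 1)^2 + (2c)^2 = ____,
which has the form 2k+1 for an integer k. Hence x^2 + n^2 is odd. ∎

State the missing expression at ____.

Expanding: (2d + 1)^2 + (2c)^2 = 4c^2 + 4d^2 + 4d + 1.
Every term except the constant is even, so this is 2(2c^2 + 2d^2 + 2d) + 1,
and 2c^2 + 2d^2 + 2d ∈ ℤ gives the required form.

2(2c^2 + 2d^2 + 2d) + 1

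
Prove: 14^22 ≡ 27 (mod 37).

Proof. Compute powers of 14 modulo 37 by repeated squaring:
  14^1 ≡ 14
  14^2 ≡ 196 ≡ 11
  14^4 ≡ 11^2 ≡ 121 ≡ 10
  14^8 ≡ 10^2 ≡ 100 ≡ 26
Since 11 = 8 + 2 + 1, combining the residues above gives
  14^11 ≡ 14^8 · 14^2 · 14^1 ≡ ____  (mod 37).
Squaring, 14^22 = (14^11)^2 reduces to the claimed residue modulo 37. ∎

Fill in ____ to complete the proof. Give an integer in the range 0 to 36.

14^8 · 14^2 · 14^1 ≡ 26 · 11 · 14 = 4004.
4004 mod 37 = 8, so 14^11 ≡ 8 (mod 37).

8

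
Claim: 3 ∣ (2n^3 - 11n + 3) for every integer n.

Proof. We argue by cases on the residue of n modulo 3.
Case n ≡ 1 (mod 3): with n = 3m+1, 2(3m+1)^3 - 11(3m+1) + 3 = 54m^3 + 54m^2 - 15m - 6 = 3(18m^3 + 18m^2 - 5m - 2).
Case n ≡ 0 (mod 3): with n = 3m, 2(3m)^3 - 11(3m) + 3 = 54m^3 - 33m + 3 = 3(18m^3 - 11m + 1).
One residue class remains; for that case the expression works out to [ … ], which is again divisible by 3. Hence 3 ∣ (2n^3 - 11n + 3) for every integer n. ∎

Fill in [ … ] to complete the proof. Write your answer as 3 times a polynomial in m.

3(18m^3 + 36m^2 + 13m - 1)

The residues treated are {1, 0}, so the missing case is n ≡ 2 (mod 3); write n = 3m+2.
Then 2(3m+2)^3 - 11(3m+2) + 3 = 54m^3 + 108m^2 + 39m - 3 = 3(18m^3 + 36m^2 + 13m - 1).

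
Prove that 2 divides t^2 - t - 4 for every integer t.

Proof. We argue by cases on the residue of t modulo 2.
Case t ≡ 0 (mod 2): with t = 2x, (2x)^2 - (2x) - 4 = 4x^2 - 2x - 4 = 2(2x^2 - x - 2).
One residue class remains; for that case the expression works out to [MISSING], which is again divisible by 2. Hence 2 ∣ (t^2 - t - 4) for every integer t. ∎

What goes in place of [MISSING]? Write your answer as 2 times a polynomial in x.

Only t ≡ 1 (mod 2) is unaccounted for. Put t = 2x+1:
(2x+1)^2 - (2x+1) - 4 expands to 4x^2 + 2x - 4,
and factoring out 2 leaves 2(2x^2 + x - 2).

2(2x^2 + x - 2)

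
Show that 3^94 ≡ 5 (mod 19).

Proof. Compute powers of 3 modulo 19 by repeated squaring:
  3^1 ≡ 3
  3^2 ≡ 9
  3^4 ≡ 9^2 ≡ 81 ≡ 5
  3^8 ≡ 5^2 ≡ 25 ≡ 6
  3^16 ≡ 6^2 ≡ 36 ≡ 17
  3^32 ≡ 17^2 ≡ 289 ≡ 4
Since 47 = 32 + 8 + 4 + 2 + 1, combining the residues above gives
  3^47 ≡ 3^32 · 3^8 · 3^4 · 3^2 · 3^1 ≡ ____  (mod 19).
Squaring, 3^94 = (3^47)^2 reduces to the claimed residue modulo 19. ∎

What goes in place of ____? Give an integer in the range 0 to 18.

Multiply the listed residues: 4 · 6 · 5 · 9 · 3 = 24 → 120 → 1080 → 3240.
Reducing modulo 19: 3240 = 170·19 + 10, so 3^47 ≡ 10.

10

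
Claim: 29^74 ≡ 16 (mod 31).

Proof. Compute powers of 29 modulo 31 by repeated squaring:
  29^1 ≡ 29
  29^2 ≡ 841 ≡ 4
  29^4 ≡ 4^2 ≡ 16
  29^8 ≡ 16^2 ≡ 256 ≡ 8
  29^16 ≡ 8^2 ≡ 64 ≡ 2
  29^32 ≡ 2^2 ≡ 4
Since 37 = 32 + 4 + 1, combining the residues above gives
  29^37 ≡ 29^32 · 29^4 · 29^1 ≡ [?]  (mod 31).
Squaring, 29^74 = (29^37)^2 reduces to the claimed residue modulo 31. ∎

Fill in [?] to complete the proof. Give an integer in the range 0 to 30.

Multiply the listed residues: 4 · 16 · 29 = 64 → 1856.
Reducing modulo 31: 1856 = 59·31 + 27, so 29^37 ≡ 27.

27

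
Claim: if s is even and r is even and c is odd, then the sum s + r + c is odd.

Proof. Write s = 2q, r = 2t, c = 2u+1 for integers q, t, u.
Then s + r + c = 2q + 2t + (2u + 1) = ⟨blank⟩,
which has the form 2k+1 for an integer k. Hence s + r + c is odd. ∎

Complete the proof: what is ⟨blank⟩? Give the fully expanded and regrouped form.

2q + 2t + (2u + 1) = 2q + 2t + 2u + 1
= 2(q + t + u) + 1.
Since q + t + u is an integer, the sum is of the form 2k+1 for an integer k.

2(q + t + u) + 1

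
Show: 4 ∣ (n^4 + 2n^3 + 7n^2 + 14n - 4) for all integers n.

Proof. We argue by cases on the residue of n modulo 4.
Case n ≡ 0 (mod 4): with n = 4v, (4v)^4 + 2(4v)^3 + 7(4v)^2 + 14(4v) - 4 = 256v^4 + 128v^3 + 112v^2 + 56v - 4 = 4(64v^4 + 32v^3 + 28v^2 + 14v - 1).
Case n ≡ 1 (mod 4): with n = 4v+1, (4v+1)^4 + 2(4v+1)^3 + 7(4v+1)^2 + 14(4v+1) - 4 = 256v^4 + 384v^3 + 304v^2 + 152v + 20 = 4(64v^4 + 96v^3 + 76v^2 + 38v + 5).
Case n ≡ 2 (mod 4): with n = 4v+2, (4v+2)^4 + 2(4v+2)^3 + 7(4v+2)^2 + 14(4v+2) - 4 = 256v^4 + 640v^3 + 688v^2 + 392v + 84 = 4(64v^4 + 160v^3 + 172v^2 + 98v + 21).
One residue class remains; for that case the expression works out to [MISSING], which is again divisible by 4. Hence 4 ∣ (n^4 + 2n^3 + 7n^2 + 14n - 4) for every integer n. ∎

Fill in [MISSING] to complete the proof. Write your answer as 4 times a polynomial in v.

Only n ≡ 3 (mod 4) is unaccounted for. Put n = 4v+3:
(4v+3)^4 + 2(4v+3)^3 + 7(4v+3)^2 + 14(4v+3) - 4 expands to 256v^4 + 896v^3 + 1264v^2 + 872v + 236,
and factoring out 4 leaves 4(64v^4 + 224v^3 + 316v^2 + 218v + 59).

4(64v^4 + 224v^3 + 316v^2 + 218v + 59)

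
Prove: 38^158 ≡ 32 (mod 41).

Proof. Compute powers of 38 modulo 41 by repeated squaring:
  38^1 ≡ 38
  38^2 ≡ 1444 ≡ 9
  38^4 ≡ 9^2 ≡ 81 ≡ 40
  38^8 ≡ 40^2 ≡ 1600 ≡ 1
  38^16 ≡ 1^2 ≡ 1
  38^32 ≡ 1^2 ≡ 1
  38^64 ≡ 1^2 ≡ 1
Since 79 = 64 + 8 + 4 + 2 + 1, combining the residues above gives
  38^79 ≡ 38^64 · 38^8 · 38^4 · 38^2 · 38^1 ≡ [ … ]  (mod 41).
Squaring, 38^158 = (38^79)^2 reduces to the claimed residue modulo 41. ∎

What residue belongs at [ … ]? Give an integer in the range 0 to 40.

38^64 · 38^8 · 38^4 · 38^2 · 38^1 ≡ 1 · 1 · 40 · 9 · 38 = 13680.
13680 mod 41 = 27, so 38^79 ≡ 27 (mod 41).

27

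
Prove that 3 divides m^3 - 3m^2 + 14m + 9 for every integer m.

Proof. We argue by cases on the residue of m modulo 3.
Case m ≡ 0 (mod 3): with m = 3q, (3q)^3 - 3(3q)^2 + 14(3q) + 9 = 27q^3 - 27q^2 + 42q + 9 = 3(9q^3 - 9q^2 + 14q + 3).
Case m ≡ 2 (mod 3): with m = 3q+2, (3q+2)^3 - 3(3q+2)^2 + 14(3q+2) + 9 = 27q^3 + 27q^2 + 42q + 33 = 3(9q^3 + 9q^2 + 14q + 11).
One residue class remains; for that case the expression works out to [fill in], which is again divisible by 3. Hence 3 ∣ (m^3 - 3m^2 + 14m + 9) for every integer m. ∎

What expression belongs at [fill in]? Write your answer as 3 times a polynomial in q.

The residues treated are {0, 2}, so the missing case is m ≡ 1 (mod 3); write m = 3q+1.
Then (3q+1)^3 - 3(3q+1)^2 + 14(3q+1) + 9 = 27q^3 + 33q + 21 = 3(9q^3 + 11q + 7).

3(9q^3 + 11q + 7)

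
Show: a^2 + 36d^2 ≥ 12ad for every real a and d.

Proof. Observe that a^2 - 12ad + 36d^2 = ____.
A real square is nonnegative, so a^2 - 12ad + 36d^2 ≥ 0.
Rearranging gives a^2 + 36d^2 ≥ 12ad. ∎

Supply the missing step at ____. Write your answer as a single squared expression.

a^2 - 12ad + 36d^2 is a perfect-square trinomial: the outer terms are (a)^2 and (6d)^2, and the cross term is -2·a·6d.
So a^2 - 12ad + 36d^2 = (a - 6d)^2 ≥ 0.

(a - 6d)^2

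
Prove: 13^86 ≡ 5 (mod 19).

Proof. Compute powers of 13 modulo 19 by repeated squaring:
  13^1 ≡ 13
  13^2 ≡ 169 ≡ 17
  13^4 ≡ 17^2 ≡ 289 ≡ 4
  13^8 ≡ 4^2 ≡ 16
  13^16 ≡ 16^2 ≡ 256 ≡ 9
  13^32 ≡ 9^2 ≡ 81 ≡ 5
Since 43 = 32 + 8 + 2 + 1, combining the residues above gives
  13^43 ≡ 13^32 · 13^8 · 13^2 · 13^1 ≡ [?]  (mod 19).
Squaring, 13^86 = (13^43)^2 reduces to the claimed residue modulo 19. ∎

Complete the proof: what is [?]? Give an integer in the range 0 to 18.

Multiply the listed residues: 5 · 16 · 17 · 13 = 80 → 1360 → 17680.
Reducing modulo 19: 17680 = 930·19 + 10, so 13^43 ≡ 10.

10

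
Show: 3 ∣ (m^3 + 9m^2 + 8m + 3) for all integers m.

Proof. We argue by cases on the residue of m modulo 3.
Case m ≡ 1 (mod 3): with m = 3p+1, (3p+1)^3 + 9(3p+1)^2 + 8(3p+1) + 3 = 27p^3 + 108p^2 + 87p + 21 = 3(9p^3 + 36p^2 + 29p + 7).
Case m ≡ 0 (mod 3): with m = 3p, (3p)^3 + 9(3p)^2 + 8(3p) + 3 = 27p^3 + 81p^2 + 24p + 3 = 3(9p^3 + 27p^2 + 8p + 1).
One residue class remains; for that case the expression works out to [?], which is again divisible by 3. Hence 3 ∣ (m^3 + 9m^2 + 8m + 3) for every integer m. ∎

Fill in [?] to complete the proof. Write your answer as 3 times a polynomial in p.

Only m ≡ 2 (mod 3) is unaccounted for. Put m = 3p+2:
(3p+2)^3 + 9(3p+2)^2 + 8(3p+2) + 3 expands to 27p^3 + 135p^2 + 168p + 63,
and factoring out 3 leaves 3(9p^3 + 45p^2 + 56p + 21).

3(9p^3 + 45p^2 + 56p + 21)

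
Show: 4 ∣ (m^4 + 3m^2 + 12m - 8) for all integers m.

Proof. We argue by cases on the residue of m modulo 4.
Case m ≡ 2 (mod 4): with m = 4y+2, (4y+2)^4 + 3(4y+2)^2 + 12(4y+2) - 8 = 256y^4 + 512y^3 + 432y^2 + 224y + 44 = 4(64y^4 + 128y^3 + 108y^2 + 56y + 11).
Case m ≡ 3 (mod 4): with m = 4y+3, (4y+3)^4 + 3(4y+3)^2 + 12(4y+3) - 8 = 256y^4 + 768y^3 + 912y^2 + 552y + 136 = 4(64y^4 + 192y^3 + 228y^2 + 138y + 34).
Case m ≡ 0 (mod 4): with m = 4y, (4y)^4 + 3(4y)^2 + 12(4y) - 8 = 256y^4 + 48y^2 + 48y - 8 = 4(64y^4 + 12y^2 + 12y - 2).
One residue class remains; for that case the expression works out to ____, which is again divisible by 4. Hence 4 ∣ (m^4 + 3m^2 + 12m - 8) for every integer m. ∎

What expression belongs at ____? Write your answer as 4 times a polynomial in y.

The residues treated are {2, 3, 0}, so the missing case is m ≡ 1 (mod 4); write m = 4y+1.
Then (4y+1)^4 + 3(4y+1)^2 + 12(4y+1) - 8 = 256y^4 + 256y^3 + 144y^2 + 88y + 8 = 4(64y^4 + 64y^3 + 36y^2 + 22y + 2).

4(64y^4 + 64y^3 + 36y^2 + 22y + 2)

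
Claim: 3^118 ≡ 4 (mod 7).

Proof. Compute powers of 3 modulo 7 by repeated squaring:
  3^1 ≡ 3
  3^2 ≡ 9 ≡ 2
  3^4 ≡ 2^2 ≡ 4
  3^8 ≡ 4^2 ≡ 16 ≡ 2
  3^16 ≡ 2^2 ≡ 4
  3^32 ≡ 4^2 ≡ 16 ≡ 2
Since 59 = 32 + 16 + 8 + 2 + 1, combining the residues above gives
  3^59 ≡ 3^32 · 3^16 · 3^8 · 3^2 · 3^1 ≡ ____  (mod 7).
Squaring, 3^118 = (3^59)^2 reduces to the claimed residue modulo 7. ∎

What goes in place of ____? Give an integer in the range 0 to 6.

5

Multiply the listed residues: 2 · 4 · 2 · 2 · 3 = 8 → 16 → 32 → 96.
Reducing modulo 7: 96 = 13·7 + 5, so 3^59 ≡ 5.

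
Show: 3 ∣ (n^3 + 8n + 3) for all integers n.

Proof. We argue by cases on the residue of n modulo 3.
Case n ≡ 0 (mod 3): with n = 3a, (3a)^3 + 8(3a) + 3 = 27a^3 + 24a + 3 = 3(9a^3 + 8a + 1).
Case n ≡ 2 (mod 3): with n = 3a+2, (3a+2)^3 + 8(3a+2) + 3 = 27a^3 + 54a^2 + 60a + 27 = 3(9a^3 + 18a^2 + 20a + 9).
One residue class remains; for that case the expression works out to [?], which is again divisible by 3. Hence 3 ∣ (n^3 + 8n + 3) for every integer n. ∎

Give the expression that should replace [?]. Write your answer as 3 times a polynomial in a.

The residues treated are {0, 2}, so the missing case is n ≡ 1 (mod 3); write n = 3a+1.
Then (3a+1)^3 + 8(3a+1) + 3 = 27a^3 + 27a^2 + 33a + 12 = 3(9a^3 + 9a^2 + 11a + 4).

3(9a^3 + 9a^2 + 11a + 4)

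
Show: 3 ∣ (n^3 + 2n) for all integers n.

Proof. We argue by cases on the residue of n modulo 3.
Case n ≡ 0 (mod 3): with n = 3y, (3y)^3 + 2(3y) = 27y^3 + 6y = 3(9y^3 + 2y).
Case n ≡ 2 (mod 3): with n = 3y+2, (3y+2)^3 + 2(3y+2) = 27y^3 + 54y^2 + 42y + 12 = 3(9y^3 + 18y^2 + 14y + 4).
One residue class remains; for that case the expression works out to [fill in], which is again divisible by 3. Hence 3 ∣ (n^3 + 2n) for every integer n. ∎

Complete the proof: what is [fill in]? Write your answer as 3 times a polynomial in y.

Only n ≡ 1 (mod 3) is unaccounted for. Put n = 3y+1:
(3y+1)^3 + 2(3y+1) expands to 27y^3 + 27y^2 + 15y + 3,
and factoring out 3 leaves 3(9y^3 + 9y^2 + 5y + 1).

3(9y^3 + 9y^2 + 5y + 1)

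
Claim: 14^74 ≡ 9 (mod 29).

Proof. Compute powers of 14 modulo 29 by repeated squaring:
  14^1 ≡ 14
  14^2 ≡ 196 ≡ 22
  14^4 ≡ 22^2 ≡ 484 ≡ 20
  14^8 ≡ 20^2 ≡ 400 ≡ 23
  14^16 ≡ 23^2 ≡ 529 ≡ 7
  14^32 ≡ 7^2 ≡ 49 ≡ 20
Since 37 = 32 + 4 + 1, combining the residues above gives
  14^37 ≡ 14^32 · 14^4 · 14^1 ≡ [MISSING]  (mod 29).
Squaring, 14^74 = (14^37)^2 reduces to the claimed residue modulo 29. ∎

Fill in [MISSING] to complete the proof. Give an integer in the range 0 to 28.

Multiply the listed residues: 20 · 20 · 14 = 400 → 5600.
Reducing modulo 29: 5600 = 193·29 + 3, so 14^37 ≡ 3.

3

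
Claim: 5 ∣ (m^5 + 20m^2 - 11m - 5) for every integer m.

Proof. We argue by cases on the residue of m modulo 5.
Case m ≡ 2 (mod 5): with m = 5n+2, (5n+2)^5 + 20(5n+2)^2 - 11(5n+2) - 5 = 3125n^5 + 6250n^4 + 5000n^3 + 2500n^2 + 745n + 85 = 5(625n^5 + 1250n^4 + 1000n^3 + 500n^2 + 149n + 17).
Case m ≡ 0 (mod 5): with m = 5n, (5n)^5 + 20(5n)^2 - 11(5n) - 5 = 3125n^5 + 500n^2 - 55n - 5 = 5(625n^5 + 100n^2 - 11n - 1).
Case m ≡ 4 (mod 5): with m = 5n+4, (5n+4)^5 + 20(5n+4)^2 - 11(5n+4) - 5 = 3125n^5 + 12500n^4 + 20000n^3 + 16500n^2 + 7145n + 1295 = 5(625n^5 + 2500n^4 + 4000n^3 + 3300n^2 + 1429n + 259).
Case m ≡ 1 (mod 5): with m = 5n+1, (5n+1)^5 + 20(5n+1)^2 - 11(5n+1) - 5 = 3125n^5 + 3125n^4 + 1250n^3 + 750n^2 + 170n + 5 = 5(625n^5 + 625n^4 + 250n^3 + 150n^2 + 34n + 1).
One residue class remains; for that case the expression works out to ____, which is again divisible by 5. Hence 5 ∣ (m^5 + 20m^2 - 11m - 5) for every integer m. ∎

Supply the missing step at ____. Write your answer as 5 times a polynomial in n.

The residues treated are {2, 0, 4, 1}, so the missing case is m ≡ 3 (mod 5); write m = 5n+3.
Then (5n+3)^5 + 20(5n+3)^2 - 11(5n+3) - 5 = 3125n^5 + 9375n^4 + 11250n^3 + 7250n^2 + 2570n + 385 = 5(625n^5 + 1875n^4 + 2250n^3 + 1450n^2 + 514n + 77).

5(625n^5 + 1875n^4 + 2250n^3 + 1450n^2 + 514n + 77)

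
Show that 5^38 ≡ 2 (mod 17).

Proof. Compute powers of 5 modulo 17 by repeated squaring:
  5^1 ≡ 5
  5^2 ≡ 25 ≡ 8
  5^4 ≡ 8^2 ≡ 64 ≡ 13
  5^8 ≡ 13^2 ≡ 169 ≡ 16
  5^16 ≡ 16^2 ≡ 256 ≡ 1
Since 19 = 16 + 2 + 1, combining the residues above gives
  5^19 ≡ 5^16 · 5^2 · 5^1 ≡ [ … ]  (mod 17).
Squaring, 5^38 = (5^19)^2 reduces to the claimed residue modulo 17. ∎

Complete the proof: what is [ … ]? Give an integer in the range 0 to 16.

Multiply the listed residues: 1 · 8 · 5 = 8 → 40.
Reducing modulo 17: 40 = 2·17 + 6, so 5^19 ≡ 6.

6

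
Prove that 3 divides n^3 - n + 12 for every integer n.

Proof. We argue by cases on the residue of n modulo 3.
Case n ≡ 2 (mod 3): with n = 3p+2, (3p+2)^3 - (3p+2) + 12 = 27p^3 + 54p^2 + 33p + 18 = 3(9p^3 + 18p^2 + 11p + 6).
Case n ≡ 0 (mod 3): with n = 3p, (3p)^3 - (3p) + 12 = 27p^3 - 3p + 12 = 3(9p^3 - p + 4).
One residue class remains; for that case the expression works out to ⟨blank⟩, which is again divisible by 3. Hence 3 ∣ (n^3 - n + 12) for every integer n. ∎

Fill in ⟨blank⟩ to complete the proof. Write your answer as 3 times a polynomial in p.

3(9p^3 + 9p^2 + 2p + 4)

The residues treated are {2, 0}, so the missing case is n ≡ 1 (mod 3); write n = 3p+1.
Then (3p+1)^3 - (3p+1) + 12 = 27p^3 + 27p^2 + 6p + 12 = 3(9p^3 + 9p^2 + 2p + 4).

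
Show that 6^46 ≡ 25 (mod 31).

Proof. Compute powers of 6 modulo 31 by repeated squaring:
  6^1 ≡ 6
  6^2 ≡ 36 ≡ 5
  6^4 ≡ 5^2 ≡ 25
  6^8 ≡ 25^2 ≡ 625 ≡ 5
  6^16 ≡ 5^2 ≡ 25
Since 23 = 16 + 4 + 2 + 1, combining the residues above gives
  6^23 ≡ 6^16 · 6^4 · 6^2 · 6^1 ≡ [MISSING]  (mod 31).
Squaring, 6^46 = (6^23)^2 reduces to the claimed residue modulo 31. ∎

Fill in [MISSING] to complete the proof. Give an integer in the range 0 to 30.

26

Multiply the listed residues: 25 · 25 · 5 · 6 = 625 → 3125 → 18750.
Reducing modulo 31: 18750 = 604·31 + 26, so 6^23 ≡ 26.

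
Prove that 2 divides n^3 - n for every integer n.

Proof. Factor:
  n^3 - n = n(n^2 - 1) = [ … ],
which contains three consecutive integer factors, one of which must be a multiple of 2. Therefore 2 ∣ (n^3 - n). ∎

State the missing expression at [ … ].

n(n^2 - 1) = n(n - 1)(n + 1) = (n - 1)n(n + 1).
These three factors are consecutive integers, so their product is divisible by 2.

(n - 1)n(n + 1)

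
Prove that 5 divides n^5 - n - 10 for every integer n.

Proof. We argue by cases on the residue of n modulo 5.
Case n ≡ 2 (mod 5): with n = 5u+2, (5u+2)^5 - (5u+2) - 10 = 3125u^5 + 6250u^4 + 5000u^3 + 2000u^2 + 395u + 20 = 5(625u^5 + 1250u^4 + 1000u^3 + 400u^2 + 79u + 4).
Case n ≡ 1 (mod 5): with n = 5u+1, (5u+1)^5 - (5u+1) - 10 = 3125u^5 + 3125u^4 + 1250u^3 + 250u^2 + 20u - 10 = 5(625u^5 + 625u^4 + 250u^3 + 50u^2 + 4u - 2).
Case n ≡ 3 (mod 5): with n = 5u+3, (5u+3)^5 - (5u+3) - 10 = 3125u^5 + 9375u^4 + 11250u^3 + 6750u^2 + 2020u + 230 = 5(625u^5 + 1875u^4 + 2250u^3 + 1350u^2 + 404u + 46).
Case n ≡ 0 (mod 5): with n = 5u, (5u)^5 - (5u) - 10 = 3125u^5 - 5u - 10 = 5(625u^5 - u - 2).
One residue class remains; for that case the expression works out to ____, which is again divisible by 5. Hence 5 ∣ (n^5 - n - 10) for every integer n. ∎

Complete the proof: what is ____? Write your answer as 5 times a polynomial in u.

The residues treated are {2, 1, 3, 0}, so the missing case is n ≡ 4 (mod 5); write n = 5u+4.
Then (5u+4)^5 - (5u+4) - 10 = 3125u^5 + 12500u^4 + 20000u^3 + 16000u^2 + 6395u + 1010 = 5(625u^5 + 2500u^4 + 4000u^3 + 3200u^2 + 1279u + 202).

5(625u^5 + 2500u^4 + 4000u^3 + 3200u^2 + 1279u + 202)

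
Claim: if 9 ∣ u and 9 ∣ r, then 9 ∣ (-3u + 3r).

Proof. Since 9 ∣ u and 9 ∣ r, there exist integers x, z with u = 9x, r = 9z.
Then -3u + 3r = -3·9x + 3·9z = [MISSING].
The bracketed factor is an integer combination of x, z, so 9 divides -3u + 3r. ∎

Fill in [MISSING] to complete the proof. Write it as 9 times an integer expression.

Pull the common 9 out of every term: -3·9x + 3·9z = 9(-3x + 3z).
-3x + 3z is an integer, which exhibits the divisibility.

9(-3x + 3z)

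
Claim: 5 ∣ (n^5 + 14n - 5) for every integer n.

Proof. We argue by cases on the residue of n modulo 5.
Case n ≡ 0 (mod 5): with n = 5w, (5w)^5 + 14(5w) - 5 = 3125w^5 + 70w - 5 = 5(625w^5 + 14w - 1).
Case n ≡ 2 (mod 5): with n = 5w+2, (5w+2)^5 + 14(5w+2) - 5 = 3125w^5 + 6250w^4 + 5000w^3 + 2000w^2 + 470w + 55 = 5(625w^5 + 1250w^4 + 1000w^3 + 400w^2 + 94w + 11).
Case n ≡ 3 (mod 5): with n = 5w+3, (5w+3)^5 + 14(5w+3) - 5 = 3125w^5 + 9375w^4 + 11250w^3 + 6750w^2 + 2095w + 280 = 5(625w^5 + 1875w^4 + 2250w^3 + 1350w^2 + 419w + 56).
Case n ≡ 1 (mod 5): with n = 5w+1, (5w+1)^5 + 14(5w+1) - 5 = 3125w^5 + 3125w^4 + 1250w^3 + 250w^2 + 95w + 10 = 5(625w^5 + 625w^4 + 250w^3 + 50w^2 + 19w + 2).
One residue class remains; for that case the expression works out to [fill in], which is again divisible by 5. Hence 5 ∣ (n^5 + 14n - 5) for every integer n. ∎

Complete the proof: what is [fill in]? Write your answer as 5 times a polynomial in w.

The residues treated are {0, 2, 3, 1}, so the missing case is n ≡ 4 (mod 5); write n = 5w+4.
Then (5w+4)^5 + 14(5w+4) - 5 = 3125w^5 + 12500w^4 + 20000w^3 + 16000w^2 + 6470w + 1075 = 5(625w^5 + 2500w^4 + 4000w^3 + 3200w^2 + 1294w + 215).

5(625w^5 + 2500w^4 + 4000w^3 + 3200w^2 + 1294w + 215)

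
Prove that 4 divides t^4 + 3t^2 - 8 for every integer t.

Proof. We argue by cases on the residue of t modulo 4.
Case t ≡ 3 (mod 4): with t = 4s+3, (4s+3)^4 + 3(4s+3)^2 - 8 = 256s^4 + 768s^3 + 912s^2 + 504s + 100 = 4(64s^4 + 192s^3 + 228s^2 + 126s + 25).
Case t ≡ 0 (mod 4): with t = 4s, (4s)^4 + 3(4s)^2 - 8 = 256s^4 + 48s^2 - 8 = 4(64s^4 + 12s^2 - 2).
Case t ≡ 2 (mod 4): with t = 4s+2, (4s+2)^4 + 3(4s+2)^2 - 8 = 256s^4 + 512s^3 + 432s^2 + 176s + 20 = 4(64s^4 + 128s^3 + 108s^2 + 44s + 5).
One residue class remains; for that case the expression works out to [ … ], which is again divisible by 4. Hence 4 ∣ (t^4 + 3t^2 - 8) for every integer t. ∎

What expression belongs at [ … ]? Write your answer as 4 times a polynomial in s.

4(64s^4 + 64s^3 + 36s^2 + 10s - 1)

The residues treated are {3, 0, 2}, so the missing case is t ≡ 1 (mod 4); write t = 4s+1.
Then (4s+1)^4 + 3(4s+1)^2 - 8 = 256s^4 + 256s^3 + 144s^2 + 40s - 4 = 4(64s^4 + 64s^3 + 36s^2 + 10s - 1).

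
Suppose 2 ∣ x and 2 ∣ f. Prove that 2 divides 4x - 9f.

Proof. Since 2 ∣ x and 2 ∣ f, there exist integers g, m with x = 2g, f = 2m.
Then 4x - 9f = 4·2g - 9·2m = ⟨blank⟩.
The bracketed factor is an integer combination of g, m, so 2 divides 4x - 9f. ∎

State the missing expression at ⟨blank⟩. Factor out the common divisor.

2(4g - 9m)

Pull the common 2 out of every term: 4·2g - 9·2m = 2(4g - 9m).
4g - 9m is an integer, which exhibits the divisibility.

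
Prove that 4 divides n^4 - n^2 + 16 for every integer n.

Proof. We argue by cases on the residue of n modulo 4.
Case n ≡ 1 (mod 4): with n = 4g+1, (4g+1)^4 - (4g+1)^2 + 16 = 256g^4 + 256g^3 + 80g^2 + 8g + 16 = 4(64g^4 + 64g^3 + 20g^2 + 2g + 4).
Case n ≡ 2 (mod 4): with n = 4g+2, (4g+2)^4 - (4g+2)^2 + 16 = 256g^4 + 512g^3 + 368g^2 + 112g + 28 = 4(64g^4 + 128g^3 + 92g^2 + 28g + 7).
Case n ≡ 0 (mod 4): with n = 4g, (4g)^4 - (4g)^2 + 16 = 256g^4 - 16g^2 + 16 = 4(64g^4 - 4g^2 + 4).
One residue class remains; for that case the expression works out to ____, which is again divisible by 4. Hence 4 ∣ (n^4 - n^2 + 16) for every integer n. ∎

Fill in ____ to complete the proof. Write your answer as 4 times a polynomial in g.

4(64g^4 + 192g^3 + 212g^2 + 102g + 22)

Only n ≡ 3 (mod 4) is unaccounted for. Put n = 4g+3:
(4g+3)^4 - (4g+3)^2 + 16 expands to 256g^4 + 768g^3 + 848g^2 + 408g + 88,
and factoring out 4 leaves 4(64g^4 + 192g^3 + 212g^2 + 102g + 22).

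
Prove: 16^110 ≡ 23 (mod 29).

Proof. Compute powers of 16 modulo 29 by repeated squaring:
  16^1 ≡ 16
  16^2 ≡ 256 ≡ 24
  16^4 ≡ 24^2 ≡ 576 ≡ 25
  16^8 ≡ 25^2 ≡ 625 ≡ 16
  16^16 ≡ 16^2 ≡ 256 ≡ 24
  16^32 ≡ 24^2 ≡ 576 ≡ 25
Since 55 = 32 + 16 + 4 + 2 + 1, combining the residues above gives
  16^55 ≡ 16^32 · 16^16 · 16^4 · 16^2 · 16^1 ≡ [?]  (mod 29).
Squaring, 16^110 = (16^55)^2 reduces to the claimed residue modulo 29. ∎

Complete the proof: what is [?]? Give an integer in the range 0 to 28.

Multiply the listed residues: 25 · 24 · 25 · 24 · 16 = 600 → 15000 → 360000 → 5760000.
Reducing modulo 29: 5760000 = 198620·29 + 20, so 16^55 ≡ 20.

20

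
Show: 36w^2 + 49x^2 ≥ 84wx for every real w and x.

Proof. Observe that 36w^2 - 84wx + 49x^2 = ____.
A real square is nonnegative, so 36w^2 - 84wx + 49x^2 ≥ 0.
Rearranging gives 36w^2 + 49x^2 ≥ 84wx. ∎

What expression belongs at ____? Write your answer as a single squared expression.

(6w - 7x)^2

The leading and trailing coefficients are 6^2 and 7^2, and 84 = 2·6·7, so the trinomial is (6w - 7x)^2.
Hence 36w^2 - 84wx + 49x^2 ≥ 0.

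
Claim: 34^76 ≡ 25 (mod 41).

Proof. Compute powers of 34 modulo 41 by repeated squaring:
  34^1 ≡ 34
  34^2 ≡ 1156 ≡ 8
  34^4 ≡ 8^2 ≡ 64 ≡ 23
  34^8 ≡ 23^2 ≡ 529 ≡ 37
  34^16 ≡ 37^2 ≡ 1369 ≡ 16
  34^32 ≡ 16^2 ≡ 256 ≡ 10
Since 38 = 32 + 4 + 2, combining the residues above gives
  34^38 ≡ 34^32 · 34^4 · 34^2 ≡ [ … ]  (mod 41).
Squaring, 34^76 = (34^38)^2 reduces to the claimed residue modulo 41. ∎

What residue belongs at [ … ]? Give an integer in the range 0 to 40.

36

34^32 · 34^4 · 34^2 ≡ 10 · 23 · 8 = 1840.
1840 mod 41 = 36, so 34^38 ≡ 36 (mod 41).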